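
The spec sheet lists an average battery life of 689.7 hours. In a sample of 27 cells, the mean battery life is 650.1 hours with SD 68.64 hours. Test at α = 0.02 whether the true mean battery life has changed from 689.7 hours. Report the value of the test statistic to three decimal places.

H0: μ = 689.7; H1: μ ≠ 689.7 (one-sample t-test, two-sided).
t = (x̄ − μ₀)/(s/√n) = (650.1 − 689.7)/(68.64/√27) = -2.998
df = n − 1 = 26
Two-sided p-value ≈ 0.0059
Since p ≈ 0.0059 < α = 0.02, reject H0; the evidence is statistically significant.

-2.998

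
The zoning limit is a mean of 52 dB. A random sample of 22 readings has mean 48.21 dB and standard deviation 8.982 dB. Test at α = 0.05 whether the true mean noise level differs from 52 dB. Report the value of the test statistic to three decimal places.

-1.979

H0: μ = 52; H1: μ ≠ 52 (one-sample t-test, two-sided).
t = (x̄ − μ₀)/(s/√n) = (48.21 − 52)/(8.982/√22) = -1.979
df = n − 1 = 21
Two-sided p-value ≈ 0.061
Since p ≈ 0.061 > α = 0.05, fail to reject H0; the data do not provide sufficient evidence against H0.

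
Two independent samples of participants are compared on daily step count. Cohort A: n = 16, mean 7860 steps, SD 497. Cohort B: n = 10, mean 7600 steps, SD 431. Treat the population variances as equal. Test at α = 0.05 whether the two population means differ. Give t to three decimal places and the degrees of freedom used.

Let group 1 = cohort A, group 2 = cohort B. H0: μ_1 = μ_2; H1: μ_1 ≠ μ_2 (two-sample pooled-variance t-test, two-sided).
s_p² = [(16−1)·497² + (10−1)·431²]/(16+10−2) = 224041
t = (7860 − 7600)/√[224041·(1/16 + 1/10)] = 1.363
df = n₁ + n₂ − 2 = 24
Two-sided p-value ≈ 0.1856
Since p ≈ 0.1856 > α = 0.05, fail to reject H0; the data do not provide sufficient evidence against H0.

t = 1.363, df = 24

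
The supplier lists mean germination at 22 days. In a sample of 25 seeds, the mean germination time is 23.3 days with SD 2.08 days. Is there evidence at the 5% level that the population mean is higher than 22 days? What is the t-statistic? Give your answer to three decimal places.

H0: μ = 22; H1: μ > 22 (one-sample t-test, right-tailed).
t = (x̄ − μ₀)/(s/√n) = (23.3 − 22)/(2.08/√25) = 3.125
df = n − 1 = 24
p-value = P(T ≥ 3.125) ≈ 0.0023
Since p ≈ 0.0023 < α = 0.05, reject H0; the data support H1.

3.125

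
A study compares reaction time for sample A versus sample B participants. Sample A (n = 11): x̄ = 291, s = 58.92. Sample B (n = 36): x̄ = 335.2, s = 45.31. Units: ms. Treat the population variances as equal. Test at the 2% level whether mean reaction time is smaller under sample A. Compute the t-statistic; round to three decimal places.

-2.636

Let group 1 = sample A, group 2 = sample B. H0: μ_1 = μ_2; H1: μ_1 < μ_2 (two-sample pooled-variance t-test, left-tailed).
s_p² = [(11−1)·58.92² + (36−1)·45.31²]/(11+36−2) = 2368.23
t = (291 − 335.2)/√[2368.23·(1/11 + 1/36)] = -2.636
df = n₁ + n₂ − 2 = 45
p-value = P(T ≤ -2.636) ≈ 0.006
Since p ≈ 0.006 < α = 0.02, reject H0; the data support H1.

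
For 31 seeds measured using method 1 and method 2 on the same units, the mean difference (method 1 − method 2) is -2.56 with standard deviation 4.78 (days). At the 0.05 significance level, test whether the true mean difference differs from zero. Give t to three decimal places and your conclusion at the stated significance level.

H0: μ_d = 0; H1: μ_d ≠ 0 (paired t-test on the differences, two-sided).
t = d̄/(s_d/√n) = -2.56/(4.78/√31) = -2.982
df = n − 1 = 30
Two-sided p-value ≈ 0.006
Since p ≈ 0.006 < α = 0.05, reject H0; the evidence is statistically significant.

t = -2.982; reject H0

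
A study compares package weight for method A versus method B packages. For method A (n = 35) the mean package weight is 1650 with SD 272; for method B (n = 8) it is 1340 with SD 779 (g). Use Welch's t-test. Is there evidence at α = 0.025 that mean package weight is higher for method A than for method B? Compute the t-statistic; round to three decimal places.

1.110

Let group 1 = method A, group 2 = method B. H0: μ_1 = μ_2; H1: μ_1 > μ_2 (Welch's two-sample t-test, right-tailed).
t = (x̄_1 − x̄_2)/√(s_1²/n_1 + s_2²/n_2) = (1650 − 1340)/√(272²/35 + 779²/8) = 1.110
Welch–Satterthwaite df ≈ 7.39
p-value = P(T ≥ 1.110) ≈ 0.1509
Since p ≈ 0.1509 > α = 0.025, fail to reject H0; the evidence is not statistically significant.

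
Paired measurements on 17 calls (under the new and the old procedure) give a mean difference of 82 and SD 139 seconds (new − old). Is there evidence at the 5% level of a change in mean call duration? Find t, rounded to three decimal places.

H0: μ_d = 0; H1: μ_d ≠ 0 (paired t-test on the differences, two-sided).
t = d̄/(s_d/√n) = 82/(139/√17) = 2.432
df = n − 1 = 16
Two-sided p-value ≈ 0.027
Since p ≈ 0.027 < α = 0.05, reject H0; the data support H1.

2.432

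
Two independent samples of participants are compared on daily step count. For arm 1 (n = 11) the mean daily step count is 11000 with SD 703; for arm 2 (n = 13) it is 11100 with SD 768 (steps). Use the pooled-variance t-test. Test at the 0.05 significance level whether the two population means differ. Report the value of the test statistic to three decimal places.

Let group 1 = arm 1, group 2 = arm 2. H0: μ_1 = μ_2; H1: μ_1 ≠ μ_2 (two-sample pooled-variance t-test, two-sided).
s_p² = [(11−1)·703² + (13−1)·768²]/(11+13−2) = 546363
t = (11000 − 11100)/√[546363·(1/11 + 1/13)] = -0.330
df = n₁ + n₂ − 2 = 22
Two-sided p-value ≈ 0.744
Since p ≈ 0.744 > α = 0.05, fail to reject H0; the evidence is not statistically significant.

-0.330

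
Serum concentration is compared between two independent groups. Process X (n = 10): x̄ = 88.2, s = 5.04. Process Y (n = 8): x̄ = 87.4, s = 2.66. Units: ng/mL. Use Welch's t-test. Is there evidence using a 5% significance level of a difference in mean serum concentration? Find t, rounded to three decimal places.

Let group 1 = process X, group 2 = process Y. H0: μ_1 = μ_2; H1: μ_1 ≠ μ_2 (Welch's two-sample t-test, two-sided).
t = (x̄_1 − x̄_2)/√(s_1²/n_1 + s_2²/n_2) = (88.2 − 87.4)/√(5.04²/10 + 2.66²/8) = 0.432
Welch–Satterthwaite df ≈ 14.15
Two-sided p-value ≈ 0.672
Since p ≈ 0.672 > α = 0.05, fail to reject H0; the data do not provide sufficient evidence against H0.

0.432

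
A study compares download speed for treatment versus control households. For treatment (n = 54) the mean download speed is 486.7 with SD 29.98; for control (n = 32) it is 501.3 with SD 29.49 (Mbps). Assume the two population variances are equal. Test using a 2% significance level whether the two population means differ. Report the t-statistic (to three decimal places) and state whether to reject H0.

t = -2.196; fail to reject H0

Let group 1 = treatment, group 2 = control. H0: μ_1 = μ_2; H1: μ_1 ≠ μ_2 (two-sample pooled-variance t-test, two-sided).
s_p² = [(54−1)·29.98² + (32−1)·29.49²]/(54+32−2) = 888.046
t = (486.7 − 501.3)/√[888.046·(1/54 + 1/32)] = -2.196
df = n₁ + n₂ − 2 = 84
Two-sided p-value ≈ 0.031
Since p ≈ 0.031 > α = 0.02, fail to reject H0; the evidence is not statistically significant.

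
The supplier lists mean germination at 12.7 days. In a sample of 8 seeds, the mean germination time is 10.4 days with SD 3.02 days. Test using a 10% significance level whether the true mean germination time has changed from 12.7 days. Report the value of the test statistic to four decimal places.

H0: μ = 12.7; H1: μ ≠ 12.7 (one-sample t-test, two-sided).
t = (x̄ − μ₀)/(s/√n) = (10.4 − 12.7)/(3.02/√8) = -2.1541
df = n − 1 = 7
Two-sided p-value ≈ 0.068
Since p ≈ 0.068 < α = 0.1, reject H0; the data support H1.

-2.1541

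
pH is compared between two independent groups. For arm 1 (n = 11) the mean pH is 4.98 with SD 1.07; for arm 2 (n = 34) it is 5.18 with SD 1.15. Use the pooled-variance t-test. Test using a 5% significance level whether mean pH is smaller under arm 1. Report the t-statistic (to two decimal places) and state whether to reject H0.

Let group 1 = arm 1, group 2 = arm 2. H0: μ_1 = μ_2; H1: μ_1 < μ_2 (two-sample pooled-variance t-test, left-tailed).
s_p² = [(11−1)·1.07² + (34−1)·1.15²]/(11+34−2) = 1.2812
t = (4.98 − 5.18)/√[1.2812·(1/11 + 1/34)] = -0.51
df = n₁ + n₂ − 2 = 43
p-value = P(T ≤ -0.51) ≈ 0.307
Since p ≈ 0.307 > α = 0.05, fail to reject H0; the data do not provide sufficient evidence against H0.

t = -0.51; fail to reject H0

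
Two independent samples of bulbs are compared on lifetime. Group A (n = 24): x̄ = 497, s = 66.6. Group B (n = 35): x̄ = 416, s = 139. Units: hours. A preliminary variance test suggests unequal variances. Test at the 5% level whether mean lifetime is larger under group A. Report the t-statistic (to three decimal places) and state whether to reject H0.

Let group 1 = group A, group 2 = group B. H0: μ_1 = μ_2; H1: μ_1 > μ_2 (Welch's two-sample t-test, right-tailed).
t = (x̄_1 − x̄_2)/√(s_1²/n_1 + s_2²/n_2) = (497 − 416)/√(66.6²/24 + 139²/35) = 2.984
Welch–Satterthwaite df ≈ 51.97
p-value = P(T ≥ 2.984) ≈ 0.0022
Since p ≈ 0.0022 < α = 0.05, reject H0; the data support H1.

t = 2.984; reject H0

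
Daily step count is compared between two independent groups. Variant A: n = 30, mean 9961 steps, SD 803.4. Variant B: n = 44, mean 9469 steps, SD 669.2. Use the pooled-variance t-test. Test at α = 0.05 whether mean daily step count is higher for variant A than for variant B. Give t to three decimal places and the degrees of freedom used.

t = 2.861, df = 72

Let group 1 = variant A, group 2 = variant B. H0: μ_1 = μ_2; H1: μ_1 > μ_2 (two-sample pooled-variance t-test, right-tailed).
s_p² = [(30−1)·803.4² + (44−1)·669.2²]/(30+44−2) = 527427
t = (9961 − 9469)/√[527427·(1/30 + 1/44)] = 2.861
df = n₁ + n₂ − 2 = 72
p-value = P(T ≥ 2.861) ≈ 0.003
Since p ≈ 0.003 < α = 0.05, reject H0; the evidence is statistically significant.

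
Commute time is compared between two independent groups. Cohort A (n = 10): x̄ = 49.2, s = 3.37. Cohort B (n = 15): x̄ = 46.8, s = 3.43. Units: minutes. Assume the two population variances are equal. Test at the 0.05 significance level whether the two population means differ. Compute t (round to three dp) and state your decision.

Let group 1 = cohort A, group 2 = cohort B. H0: μ_1 = μ_2; H1: μ_1 ≠ μ_2 (two-sample pooled-variance t-test, two-sided).
s_p² = [(10−1)·3.37² + (15−1)·3.43²]/(10+15−2) = 11.6052
t = (49.2 − 46.8)/√[11.6052·(1/10 + 1/15)] = 1.726
df = n₁ + n₂ − 2 = 23
Two-sided p-value ≈ 0.098
Since p ≈ 0.098 > α = 0.05, fail to reject H0; the data do not provide sufficient evidence against H0.

t = 1.726; fail to reject H0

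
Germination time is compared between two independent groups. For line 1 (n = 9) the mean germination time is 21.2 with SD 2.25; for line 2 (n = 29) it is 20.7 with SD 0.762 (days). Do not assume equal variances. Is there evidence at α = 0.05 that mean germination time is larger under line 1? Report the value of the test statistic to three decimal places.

Let group 1 = line 1, group 2 = line 2. H0: μ_1 = μ_2; H1: μ_1 > μ_2 (Welch's two-sample t-test, right-tailed).
t = (x̄_1 − x̄_2)/√(s_1²/n_1 + s_2²/n_2) = (21.2 − 20.7)/√(2.25²/9 + 0.762²/29) = 0.655
Welch–Satterthwaite df ≈ 8.58
p-value = P(T ≥ 0.655) ≈ 0.265
Since p ≈ 0.265 > α = 0.05, fail to reject H0; the data do not provide sufficient evidence against H0.

0.655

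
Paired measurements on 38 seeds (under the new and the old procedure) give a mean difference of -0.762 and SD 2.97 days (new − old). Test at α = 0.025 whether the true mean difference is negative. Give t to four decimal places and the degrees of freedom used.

H0: μ_d = 0; H1: μ_d < 0 (paired t-test on the differences, left-tailed).
t = d̄/(s_d/√n) = -0.762/(2.97/√38) = -1.5816
df = n − 1 = 37
p-value = P(T ≤ -1.5816) ≈ 0.0611
Since p ≈ 0.0611 > α = 0.025, fail to reject H0; the evidence is not statistically significant.

t = -1.5816, df = 37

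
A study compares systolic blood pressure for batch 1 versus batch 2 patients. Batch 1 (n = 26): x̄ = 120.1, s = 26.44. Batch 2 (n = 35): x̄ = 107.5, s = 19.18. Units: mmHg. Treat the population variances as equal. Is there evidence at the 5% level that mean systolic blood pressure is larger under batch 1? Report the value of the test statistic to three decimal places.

2.159

Let group 1 = batch 1, group 2 = batch 2. H0: μ_1 = μ_2; H1: μ_1 > μ_2 (two-sample pooled-variance t-test, right-tailed).
s_p² = [(26−1)·26.44² + (35−1)·19.18²]/(26+35−2) = 508.212
t = (120.1 − 107.5)/√[508.212·(1/26 + 1/35)] = 2.159
df = n₁ + n₂ − 2 = 59
p-value = P(T ≥ 2.159) ≈ 0.017
Since p ≈ 0.017 < α = 0.05, reject H0; the evidence is statistically significant.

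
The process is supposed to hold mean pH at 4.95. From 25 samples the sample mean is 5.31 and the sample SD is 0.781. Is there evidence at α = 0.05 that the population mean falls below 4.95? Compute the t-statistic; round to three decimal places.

H0: μ = 4.95; H1: μ < 4.95 (one-sample t-test, left-tailed).
t = (x̄ − μ₀)/(s/√n) = (5.31 − 4.95)/(0.781/√25) = 2.305
df = n − 1 = 24
p-value = P(T ≤ 2.305) ≈ 0.985
Since p ≈ 0.985 > α = 0.05, fail to reject H0; the evidence is not statistically significant.

2.305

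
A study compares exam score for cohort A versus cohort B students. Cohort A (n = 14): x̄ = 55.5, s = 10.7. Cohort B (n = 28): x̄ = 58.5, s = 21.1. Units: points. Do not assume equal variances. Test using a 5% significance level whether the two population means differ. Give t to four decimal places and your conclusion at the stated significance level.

t = -0.6114; fail to reject H0

Let group 1 = cohort A, group 2 = cohort B. H0: μ_1 = μ_2; H1: μ_1 ≠ μ_2 (Welch's two-sample t-test, two-sided).
t = (x̄_1 − x̄_2)/√(s_1²/n_1 + s_2²/n_2) = (55.5 − 58.5)/√(10.7²/14 + 21.1²/28) = -0.6114
Welch–Satterthwaite df ≈ 39.96
Two-sided p-value ≈ 0.5444
Since p ≈ 0.5444 > α = 0.05, fail to reject H0; the data do not provide sufficient evidence against H0.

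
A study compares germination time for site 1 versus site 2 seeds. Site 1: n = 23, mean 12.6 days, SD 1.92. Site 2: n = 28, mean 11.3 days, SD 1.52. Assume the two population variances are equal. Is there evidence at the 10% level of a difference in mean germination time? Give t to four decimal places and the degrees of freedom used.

t = 2.6996, df = 49

Let group 1 = site 1, group 2 = site 2. H0: μ_1 = μ_2; H1: μ_1 ≠ μ_2 (two-sample pooled-variance t-test, two-sided).
s_p² = [(23−1)·1.92² + (28−1)·1.52²]/(23+28−2) = 2.9282
t = (12.6 − 11.3)/√[2.9282·(1/23 + 1/28)] = 2.6996
df = n₁ + n₂ − 2 = 49
Two-sided p-value ≈ 0.0095
Since p ≈ 0.0095 < α = 0.1, reject H0; the evidence is statistically significant.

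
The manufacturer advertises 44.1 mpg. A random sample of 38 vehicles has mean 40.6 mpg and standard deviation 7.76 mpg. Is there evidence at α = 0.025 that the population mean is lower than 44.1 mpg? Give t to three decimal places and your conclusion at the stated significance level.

t = -2.780; reject H0

H0: μ = 44.1; H1: μ < 44.1 (one-sample t-test, left-tailed).
t = (x̄ − μ₀)/(s/√n) = (40.6 − 44.1)/(7.76/√38) = -2.780
df = n − 1 = 37
p-value = P(T ≤ -2.780) ≈ 0.0042
Since p ≈ 0.0042 < α = 0.025, reject H0; the evidence is statistically significant.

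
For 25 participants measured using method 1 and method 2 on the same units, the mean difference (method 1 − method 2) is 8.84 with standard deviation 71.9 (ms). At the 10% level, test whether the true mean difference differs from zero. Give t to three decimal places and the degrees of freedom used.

t = 0.615, df = 24

H0: μ_d = 0; H1: μ_d ≠ 0 (paired t-test on the differences, two-sided).
t = d̄/(s_d/√n) = 8.84/(71.9/√25) = 0.615
df = n − 1 = 24
Two-sided p-value ≈ 0.545
Since p ≈ 0.545 > α = 0.1, fail to reject H0; the evidence is not statistically significant.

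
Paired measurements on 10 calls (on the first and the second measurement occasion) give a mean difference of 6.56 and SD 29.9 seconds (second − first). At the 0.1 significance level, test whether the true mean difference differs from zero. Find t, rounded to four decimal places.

0.6938

H0: μ_d = 0; H1: μ_d ≠ 0 (paired t-test on the differences, two-sided).
t = d̄/(s_d/√n) = 6.56/(29.9/√10) = 0.6938
df = n − 1 = 9
Two-sided p-value ≈ 0.5053
Since p ≈ 0.5053 > α = 0.1, fail to reject H0; the evidence is not statistically significant.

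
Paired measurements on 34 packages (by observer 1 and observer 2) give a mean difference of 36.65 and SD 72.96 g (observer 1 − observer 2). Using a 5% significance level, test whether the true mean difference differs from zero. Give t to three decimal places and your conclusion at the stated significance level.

H0: μ_d = 0; H1: μ_d ≠ 0 (paired t-test on the differences, two-sided).
t = d̄/(s_d/√n) = 36.65/(72.96/√34) = 2.929
df = n − 1 = 33
Two-sided p-value ≈ 0.006
Since p ≈ 0.006 < α = 0.05, reject H0; the data support H1.

t = 2.929; reject H0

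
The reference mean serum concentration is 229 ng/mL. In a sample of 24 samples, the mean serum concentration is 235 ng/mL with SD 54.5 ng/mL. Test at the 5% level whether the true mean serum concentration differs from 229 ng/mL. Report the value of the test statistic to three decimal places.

H0: μ = 229; H1: μ ≠ 229 (one-sample t-test, two-sided).
t = (x̄ − μ₀)/(s/√n) = (235 − 229)/(54.5/√24) = 0.539
df = n − 1 = 23
Two-sided p-value ≈ 0.595
Since p ≈ 0.595 > α = 0.05, fail to reject H0; the data do not provide sufficient evidence against H0.

0.539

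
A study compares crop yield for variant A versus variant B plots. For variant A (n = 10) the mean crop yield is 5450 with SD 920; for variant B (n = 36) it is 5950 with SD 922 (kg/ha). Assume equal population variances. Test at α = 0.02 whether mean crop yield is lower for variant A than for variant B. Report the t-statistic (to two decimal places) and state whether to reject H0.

t = -1.52; fail to reject H0

Let group 1 = variant A, group 2 = variant B. H0: μ_1 = μ_2; H1: μ_1 < μ_2 (two-sample pooled-variance t-test, left-tailed).
s_p² = [(10−1)·920² + (36−1)·922²]/(10+36−2) = 849330
t = (5450 − 5950)/√[849330·(1/10 + 1/36)] = -1.52
df = n₁ + n₂ − 2 = 44
p-value = P(T ≤ -1.52) ≈ 0.0681
Since p ≈ 0.0681 > α = 0.02, fail to reject H0; the evidence is not statistically significant.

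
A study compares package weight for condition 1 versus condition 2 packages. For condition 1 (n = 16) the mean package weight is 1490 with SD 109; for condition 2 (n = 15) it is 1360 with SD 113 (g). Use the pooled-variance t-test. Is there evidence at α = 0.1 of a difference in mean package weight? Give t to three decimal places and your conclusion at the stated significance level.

t = 3.260; reject H0

Let group 1 = condition 1, group 2 = condition 2. H0: μ_1 = μ_2; H1: μ_1 ≠ μ_2 (two-sample pooled-variance t-test, two-sided).
s_p² = [(16−1)·109² + (15−1)·113²]/(16+15−2) = 12309.7
t = (1490 − 1360)/√[12309.7·(1/16 + 1/15)] = 3.260
df = n₁ + n₂ − 2 = 29
Two-sided p-value ≈ 0.003
Since p ≈ 0.003 < α = 0.1, reject H0; the data support H1.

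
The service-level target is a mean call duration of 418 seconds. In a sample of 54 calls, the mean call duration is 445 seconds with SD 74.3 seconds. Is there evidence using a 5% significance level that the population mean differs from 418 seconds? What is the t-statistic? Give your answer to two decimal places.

2.67

H0: μ = 418; H1: μ ≠ 418 (one-sample t-test, two-sided).
t = (x̄ − μ₀)/(s/√n) = (445 − 418)/(74.3/√54) = 2.67
df = n − 1 = 53
Two-sided p-value ≈ 0.0100
Since p ≈ 0.0100 < α = 0.05, reject H0; the data support H1.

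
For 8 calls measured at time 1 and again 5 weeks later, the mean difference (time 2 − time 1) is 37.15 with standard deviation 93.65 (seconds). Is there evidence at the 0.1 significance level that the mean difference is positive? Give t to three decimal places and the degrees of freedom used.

H0: μ_d = 0; H1: μ_d > 0 (paired t-test on the differences, right-tailed).
t = d̄/(s_d/√n) = 37.15/(93.65/√8) = 1.122
df = n − 1 = 7
p-value = P(T ≥ 1.122) ≈ 0.149
Since p ≈ 0.149 > α = 0.1, fail to reject H0; the evidence is not statistically significant.

t = 1.122, df = 7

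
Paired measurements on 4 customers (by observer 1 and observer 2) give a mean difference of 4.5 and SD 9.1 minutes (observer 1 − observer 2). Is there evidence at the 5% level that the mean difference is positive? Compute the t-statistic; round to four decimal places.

0.9890

H0: μ_d = 0; H1: μ_d > 0 (paired t-test on the differences, right-tailed).
t = d̄/(s_d/√n) = 4.5/(9.1/√4) = 0.9890
df = n − 1 = 3
p-value = P(T ≥ 0.9890) ≈ 0.198
Since p ≈ 0.198 > α = 0.05, fail to reject H0; the data do not provide sufficient evidence against H0.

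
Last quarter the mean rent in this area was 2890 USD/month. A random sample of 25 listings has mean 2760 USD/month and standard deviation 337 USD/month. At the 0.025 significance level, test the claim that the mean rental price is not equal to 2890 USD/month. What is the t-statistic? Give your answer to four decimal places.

-1.9288

H0: μ = 2890; H1: μ ≠ 2890 (one-sample t-test, two-sided).
t = (x̄ − μ₀)/(s/√n) = (2760 − 2890)/(337/√25) = -1.9288
df = n − 1 = 24
Two-sided p-value ≈ 0.066
Since p ≈ 0.066 > α = 0.025, fail to reject H0; the data do not provide sufficient evidence against H0.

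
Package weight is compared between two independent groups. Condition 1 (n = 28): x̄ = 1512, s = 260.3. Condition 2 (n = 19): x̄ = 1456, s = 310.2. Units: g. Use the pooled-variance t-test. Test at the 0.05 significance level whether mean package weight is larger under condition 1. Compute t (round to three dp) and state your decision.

t = 0.670; fail to reject H0

Let group 1 = condition 1, group 2 = condition 2. H0: μ_1 = μ_2; H1: μ_1 > μ_2 (two-sample pooled-variance t-test, right-tailed).
s_p² = [(28−1)·260.3² + (19−1)·310.2²]/(28+19−2) = 79143.3
t = (1512 − 1456)/√[79143.3·(1/28 + 1/19)] = 0.670
df = n₁ + n₂ − 2 = 45
p-value = P(T ≥ 0.670) ≈ 0.253
Since p ≈ 0.253 > α = 0.05, fail to reject H0; the evidence is not statistically significant.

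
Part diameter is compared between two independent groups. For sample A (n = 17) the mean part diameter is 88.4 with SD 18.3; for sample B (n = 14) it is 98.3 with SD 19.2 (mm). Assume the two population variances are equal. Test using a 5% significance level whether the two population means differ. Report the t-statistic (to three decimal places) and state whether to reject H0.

t = -1.466; fail to reject H0

Let group 1 = sample A, group 2 = sample B. H0: μ_1 = μ_2; H1: μ_1 ≠ μ_2 (two-sample pooled-variance t-test, two-sided).
s_p² = [(17−1)·18.3² + (14−1)·19.2²]/(17+14−2) = 350.019
t = (88.4 − 98.3)/√[350.019·(1/17 + 1/14)] = -1.466
df = n₁ + n₂ − 2 = 29
Two-sided p-value ≈ 0.1534
Since p ≈ 0.1534 > α = 0.05, fail to reject H0; the evidence is not statistically significant.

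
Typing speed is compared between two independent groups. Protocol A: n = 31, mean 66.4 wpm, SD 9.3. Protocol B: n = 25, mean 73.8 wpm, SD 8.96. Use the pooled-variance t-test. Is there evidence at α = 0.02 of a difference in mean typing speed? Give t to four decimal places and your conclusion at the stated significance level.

t = -3.0085; reject H0

Let group 1 = protocol A, group 2 = protocol B. H0: μ_1 = μ_2; H1: μ_1 ≠ μ_2 (two-sample pooled-variance t-test, two-sided).
s_p² = [(31−1)·9.3² + (25−1)·8.96²]/(31+25−2) = 83.7307
t = (66.4 − 73.8)/√[83.7307·(1/31 + 1/25)] = -3.0085
df = n₁ + n₂ − 2 = 54
Two-sided p-value ≈ 0.004
Since p ≈ 0.004 < α = 0.02, reject H0; the evidence is statistically significant.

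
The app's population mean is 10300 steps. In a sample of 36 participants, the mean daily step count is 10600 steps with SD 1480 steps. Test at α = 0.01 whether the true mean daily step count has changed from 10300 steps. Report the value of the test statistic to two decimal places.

1.22

H0: μ = 10300; H1: μ ≠ 10300 (one-sample t-test, two-sided).
t = (x̄ − μ₀)/(s/√n) = (10600 − 10300)/(1480/√36) = 1.22
df = n − 1 = 35
Two-sided p-value ≈ 0.2320
Since p ≈ 0.2320 > α = 0.01, fail to reject H0; the data do not provide sufficient evidence against H0.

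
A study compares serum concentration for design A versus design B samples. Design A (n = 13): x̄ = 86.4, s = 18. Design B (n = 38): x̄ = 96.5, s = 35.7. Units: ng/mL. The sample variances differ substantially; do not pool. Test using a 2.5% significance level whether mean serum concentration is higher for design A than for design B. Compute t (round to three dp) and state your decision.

Let group 1 = design A, group 2 = design B. H0: μ_1 = μ_2; H1: μ_1 > μ_2 (Welch's two-sample t-test, right-tailed).
t = (x̄_1 − x̄_2)/√(s_1²/n_1 + s_2²/n_2) = (86.4 − 96.5)/√(18²/13 + 35.7²/38) = -1.321
Welch–Satterthwaite df ≈ 41.60
p-value = P(T ≥ -1.321) ≈ 0.9031
Since p ≈ 0.9031 > α = 0.025, fail to reject H0; the data do not provide sufficient evidence against H0.

t = -1.321; fail to reject H0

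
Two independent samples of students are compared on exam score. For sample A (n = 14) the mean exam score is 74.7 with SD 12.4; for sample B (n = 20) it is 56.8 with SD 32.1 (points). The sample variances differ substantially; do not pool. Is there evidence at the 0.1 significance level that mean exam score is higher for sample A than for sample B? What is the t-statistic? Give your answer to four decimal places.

2.2641

Let group 1 = sample A, group 2 = sample B. H0: μ_1 = μ_2; H1: μ_1 > μ_2 (Welch's two-sample t-test, right-tailed).
t = (x̄_1 − x̄_2)/√(s_1²/n_1 + s_2²/n_2) = (74.7 − 56.8)/√(12.4²/14 + 32.1²/20) = 2.2641
Welch–Satterthwaite df ≈ 26.22
p-value = P(T ≥ 2.2641) ≈ 0.016
Since p ≈ 0.016 < α = 0.1, reject H0; the data support H1.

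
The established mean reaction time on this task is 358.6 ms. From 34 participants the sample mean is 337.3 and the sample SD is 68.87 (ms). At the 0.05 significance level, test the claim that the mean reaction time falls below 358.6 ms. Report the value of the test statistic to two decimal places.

H0: μ = 358.6; H1: μ < 358.6 (one-sample t-test, left-tailed).
t = (x̄ − μ₀)/(s/√n) = (337.3 − 358.6)/(68.87/√34) = -1.80
df = n − 1 = 33
p-value = P(T ≤ -1.80) ≈ 0.040
Since p ≈ 0.040 < α = 0.05, reject H0; the evidence is statistically significant.

-1.80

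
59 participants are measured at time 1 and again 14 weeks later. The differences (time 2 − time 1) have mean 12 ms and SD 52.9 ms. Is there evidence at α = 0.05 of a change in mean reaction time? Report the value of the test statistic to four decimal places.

H0: μ_d = 0; H1: μ_d ≠ 0 (paired t-test on the differences, two-sided).
t = d̄/(s_d/√n) = 12/(52.9/√59) = 1.7424
df = n − 1 = 58
Two-sided p-value ≈ 0.087
Since p ≈ 0.087 > α = 0.05, fail to reject H0; the data do not provide sufficient evidence against H0.

1.7424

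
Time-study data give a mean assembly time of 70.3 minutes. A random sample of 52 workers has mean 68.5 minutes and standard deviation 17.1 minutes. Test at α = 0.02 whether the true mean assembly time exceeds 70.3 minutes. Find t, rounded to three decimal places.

-0.759

H0: μ = 70.3; H1: μ > 70.3 (one-sample t-test, right-tailed).
t = (x̄ − μ₀)/(s/√n) = (68.5 − 70.3)/(17.1/√52) = -0.759
df = n − 1 = 51
p-value = P(T ≥ -0.759) ≈ 0.7743
Since p ≈ 0.7743 > α = 0.02, fail to reject H0; the evidence is not statistically significant.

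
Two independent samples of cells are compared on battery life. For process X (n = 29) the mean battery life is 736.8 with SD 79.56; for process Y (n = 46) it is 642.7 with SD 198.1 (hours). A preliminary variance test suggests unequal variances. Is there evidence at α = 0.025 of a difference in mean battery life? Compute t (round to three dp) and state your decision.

t = 2.875; reject H0

Let group 1 = process X, group 2 = process Y. H0: μ_1 = μ_2; H1: μ_1 ≠ μ_2 (Welch's two-sample t-test, two-sided).
t = (x̄_1 − x̄_2)/√(s_1²/n_1 + s_2²/n_2) = (736.8 − 642.7)/√(79.56²/29 + 198.1²/46) = 2.875
Welch–Satterthwaite df ≈ 64.22
Two-sided p-value ≈ 0.0055
Since p ≈ 0.0055 < α = 0.025, reject H0; the evidence is statistically significant.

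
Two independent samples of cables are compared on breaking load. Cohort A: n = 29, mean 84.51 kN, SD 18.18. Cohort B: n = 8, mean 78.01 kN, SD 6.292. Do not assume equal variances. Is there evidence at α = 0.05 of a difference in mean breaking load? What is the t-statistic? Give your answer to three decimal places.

Let group 1 = cohort A, group 2 = cohort B. H0: μ_1 = μ_2; H1: μ_1 ≠ μ_2 (Welch's two-sample t-test, two-sided).
t = (x̄_1 − x̄_2)/√(s_1²/n_1 + s_2²/n_2) = (84.51 − 78.01)/√(18.18²/29 + 6.292²/8) = 1.608
Welch–Satterthwaite df ≈ 32.83
Two-sided p-value ≈ 0.1175
Since p ≈ 0.1175 > α = 0.05, fail to reject H0; the evidence is not statistically significant.

1.608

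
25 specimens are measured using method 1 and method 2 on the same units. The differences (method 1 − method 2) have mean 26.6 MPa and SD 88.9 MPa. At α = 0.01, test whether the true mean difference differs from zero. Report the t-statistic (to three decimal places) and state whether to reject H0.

H0: μ_d = 0; H1: μ_d ≠ 0 (paired t-test on the differences, two-sided).
t = d̄/(s_d/√n) = 26.6/(88.9/√25) = 1.496
df = n − 1 = 24
Two-sided p-value ≈ 0.1477
Since p ≈ 0.1477 > α = 0.01, fail to reject H0; the evidence is not statistically significant.

t = 1.496; fail to reject H0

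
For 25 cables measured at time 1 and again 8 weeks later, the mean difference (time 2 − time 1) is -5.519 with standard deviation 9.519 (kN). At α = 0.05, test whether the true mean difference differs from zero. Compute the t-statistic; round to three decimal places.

-2.899

H0: μ_d = 0; H1: μ_d ≠ 0 (paired t-test on the differences, two-sided).
t = d̄/(s_d/√n) = -5.519/(9.519/√25) = -2.899
df = n − 1 = 24
Two-sided p-value ≈ 0.008
Since p ≈ 0.008 < α = 0.05, reject H0; the data support H1.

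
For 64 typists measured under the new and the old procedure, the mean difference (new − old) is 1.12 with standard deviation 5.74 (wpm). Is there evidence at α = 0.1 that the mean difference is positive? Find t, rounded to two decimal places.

1.56

H0: μ_d = 0; H1: μ_d > 0 (paired t-test on the differences, right-tailed).
t = d̄/(s_d/√n) = 1.12/(5.74/√64) = 1.56
df = n − 1 = 63
p-value = P(T ≥ 1.56) ≈ 0.0618
Since p ≈ 0.0618 < α = 0.1, reject H0; the data support H1.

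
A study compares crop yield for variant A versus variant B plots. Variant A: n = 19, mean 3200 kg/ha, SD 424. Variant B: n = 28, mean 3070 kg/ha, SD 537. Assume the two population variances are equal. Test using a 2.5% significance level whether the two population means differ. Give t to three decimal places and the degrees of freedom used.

t = 0.884, df = 45

Let group 1 = variant A, group 2 = variant B. H0: μ_1 = μ_2; H1: μ_1 ≠ μ_2 (two-sample pooled-variance t-test, two-sided).
s_p² = [(19−1)·424² + (28−1)·537²]/(19+28−2) = 244932
t = (3200 − 3070)/√[244932·(1/19 + 1/28)] = 0.884
df = n₁ + n₂ − 2 = 45
Two-sided p-value ≈ 0.3815
Since p ≈ 0.3815 > α = 0.025, fail to reject H0; the data do not provide sufficient evidence against H0.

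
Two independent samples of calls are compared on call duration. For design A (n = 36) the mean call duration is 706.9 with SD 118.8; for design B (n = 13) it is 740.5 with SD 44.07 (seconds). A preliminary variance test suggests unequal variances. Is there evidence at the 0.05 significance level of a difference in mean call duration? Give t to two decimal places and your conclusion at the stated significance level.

t = -1.44; fail to reject H0

Let group 1 = design A, group 2 = design B. H0: μ_1 = μ_2; H1: μ_1 ≠ μ_2 (Welch's two-sample t-test, two-sided).
t = (x̄_1 − x̄_2)/√(s_1²/n_1 + s_2²/n_2) = (706.9 − 740.5)/√(118.8²/36 + 44.07²/13) = -1.44
Welch–Satterthwaite df ≈ 46.90
Two-sided p-value ≈ 0.1554
Since p ≈ 0.1554 > α = 0.05, fail to reject H0; the data do not provide sufficient evidence against H0.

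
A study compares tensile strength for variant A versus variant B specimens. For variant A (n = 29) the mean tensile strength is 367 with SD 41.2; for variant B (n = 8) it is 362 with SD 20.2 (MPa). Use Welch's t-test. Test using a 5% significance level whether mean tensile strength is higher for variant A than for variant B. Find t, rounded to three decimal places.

0.478

Let group 1 = variant A, group 2 = variant B. H0: μ_1 = μ_2; H1: μ_1 > μ_2 (Welch's two-sample t-test, right-tailed).
t = (x̄_1 − x̄_2)/√(s_1²/n_1 + s_2²/n_2) = (367 − 362)/√(41.2²/29 + 20.2²/8) = 0.478
Welch–Satterthwaite df ≈ 24.29
p-value = P(T ≥ 0.478) ≈ 0.319
Since p ≈ 0.319 > α = 0.05, fail to reject H0; the data do not provide sufficient evidence against H0.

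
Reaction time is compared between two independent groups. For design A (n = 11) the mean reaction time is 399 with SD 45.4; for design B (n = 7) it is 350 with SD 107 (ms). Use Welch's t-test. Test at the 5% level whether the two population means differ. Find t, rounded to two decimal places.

1.15

Let group 1 = design A, group 2 = design B. H0: μ_1 = μ_2; H1: μ_1 ≠ μ_2 (Welch's two-sample t-test, two-sided).
t = (x̄_1 − x̄_2)/√(s_1²/n_1 + s_2²/n_2) = (399 − 350)/√(45.4²/11 + 107²/7) = 1.15
Welch–Satterthwaite df ≈ 7.40
Two-sided p-value ≈ 0.2869
Since p ≈ 0.2869 > α = 0.05, fail to reject H0; the data do not provide sufficient evidence against H0.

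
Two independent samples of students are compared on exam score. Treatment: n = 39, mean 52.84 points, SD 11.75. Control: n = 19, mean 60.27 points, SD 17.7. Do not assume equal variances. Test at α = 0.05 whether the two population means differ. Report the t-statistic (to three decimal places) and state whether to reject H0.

Let group 1 = treatment, group 2 = control. H0: μ_1 = μ_2; H1: μ_1 ≠ μ_2 (Welch's two-sample t-test, two-sided).
t = (x̄_1 − x̄_2)/√(s_1²/n_1 + s_2²/n_2) = (52.84 − 60.27)/√(11.75²/39 + 17.7²/19) = -1.660
Welch–Satterthwaite df ≈ 25.99
Two-sided p-value ≈ 0.1089
Since p ≈ 0.1089 > α = 0.05, fail to reject H0; the data do not provide sufficient evidence against H0.

t = -1.660; fail to reject H0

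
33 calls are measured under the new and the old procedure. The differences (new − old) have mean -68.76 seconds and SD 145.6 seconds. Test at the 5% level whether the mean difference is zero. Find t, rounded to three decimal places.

-2.713

H0: μ_d = 0; H1: μ_d ≠ 0 (paired t-test on the differences, two-sided).
t = d̄/(s_d/√n) = -68.76/(145.6/√33) = -2.713
df = n − 1 = 32
Two-sided p-value ≈ 0.0106
Since p ≈ 0.0106 < α = 0.05, reject H0; the data support H1.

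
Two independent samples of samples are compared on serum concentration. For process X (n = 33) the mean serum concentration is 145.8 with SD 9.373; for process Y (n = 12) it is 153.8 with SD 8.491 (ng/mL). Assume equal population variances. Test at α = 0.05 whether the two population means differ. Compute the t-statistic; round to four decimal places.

Let group 1 = process X, group 2 = process Y. H0: μ_1 = μ_2; H1: μ_1 ≠ μ_2 (two-sample pooled-variance t-test, two-sided).
s_p² = [(33−1)·9.373² + (12−1)·8.491²]/(33+12−2) = 83.8225
t = (145.8 − 153.8)/√[83.8225·(1/33 + 1/12)] = -2.5921
df = n₁ + n₂ − 2 = 43
Two-sided p-value ≈ 0.0130
Since p ≈ 0.0130 < α = 0.05, reject H0; the data support H1.

-2.5921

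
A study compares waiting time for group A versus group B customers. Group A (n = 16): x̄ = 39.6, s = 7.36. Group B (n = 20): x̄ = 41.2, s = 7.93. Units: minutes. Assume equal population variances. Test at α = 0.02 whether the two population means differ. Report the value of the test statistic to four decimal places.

-0.6208

Let group 1 = group A, group 2 = group B. H0: μ_1 = μ_2; H1: μ_1 ≠ μ_2 (two-sample pooled-variance t-test, two-sided).
s_p² = [(16−1)·7.36² + (20−1)·7.93²]/(16+20−2) = 59.0399
t = (39.6 − 41.2)/√[59.0399·(1/16 + 1/20)] = -0.6208
df = n₁ + n₂ − 2 = 34
Two-sided p-value ≈ 0.5389
Since p ≈ 0.5389 > α = 0.02, fail to reject H0; the data do not provide sufficient evidence against H0.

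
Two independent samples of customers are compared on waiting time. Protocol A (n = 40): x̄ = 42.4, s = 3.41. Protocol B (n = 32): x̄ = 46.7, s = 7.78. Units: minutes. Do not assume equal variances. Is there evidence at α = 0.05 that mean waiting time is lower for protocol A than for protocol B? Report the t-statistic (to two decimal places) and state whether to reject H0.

t = -2.91; reject H0

Let group 1 = protocol A, group 2 = protocol B. H0: μ_1 = μ_2; H1: μ_1 < μ_2 (Welch's two-sample t-test, left-tailed).
t = (x̄_1 − x̄_2)/√(s_1²/n_1 + s_2²/n_2) = (42.4 − 46.7)/√(3.41²/40 + 7.78²/32) = -2.91
Welch–Satterthwaite df ≈ 40.50
p-value = P(T ≤ -2.91) ≈ 0.0029
Since p ≈ 0.0029 < α = 0.05, reject H0; the data support H1.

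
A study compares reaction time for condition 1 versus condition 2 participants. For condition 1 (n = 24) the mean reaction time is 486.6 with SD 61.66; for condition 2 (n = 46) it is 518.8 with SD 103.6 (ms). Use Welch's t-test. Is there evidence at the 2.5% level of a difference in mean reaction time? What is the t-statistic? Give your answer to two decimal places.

-1.63

Let group 1 = condition 1, group 2 = condition 2. H0: μ_1 = μ_2; H1: μ_1 ≠ μ_2 (Welch's two-sample t-test, two-sided).
t = (x̄_1 − x̄_2)/√(s_1²/n_1 + s_2²/n_2) = (486.6 − 518.8)/√(61.66²/24 + 103.6²/46) = -1.63
Welch–Satterthwaite df ≈ 66.70
Two-sided p-value ≈ 0.108
Since p ≈ 0.108 > α = 0.025, fail to reject H0; the evidence is not statistically significant.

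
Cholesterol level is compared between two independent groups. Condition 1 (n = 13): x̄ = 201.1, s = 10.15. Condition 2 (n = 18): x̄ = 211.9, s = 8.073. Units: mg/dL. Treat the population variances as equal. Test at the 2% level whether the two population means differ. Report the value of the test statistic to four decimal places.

-3.3003

Let group 1 = condition 1, group 2 = condition 2. H0: μ_1 = μ_2; H1: μ_1 ≠ μ_2 (two-sample pooled-variance t-test, two-sided).
s_p² = [(13−1)·10.15² + (18−1)·8.073²]/(13+18−2) = 80.8351
t = (201.1 − 211.9)/√[80.8351·(1/13 + 1/18)] = -3.3003
df = n₁ + n₂ − 2 = 29
Two-sided p-value ≈ 0.0026
Since p ≈ 0.0026 < α = 0.02, reject H0; the evidence is statistically significant.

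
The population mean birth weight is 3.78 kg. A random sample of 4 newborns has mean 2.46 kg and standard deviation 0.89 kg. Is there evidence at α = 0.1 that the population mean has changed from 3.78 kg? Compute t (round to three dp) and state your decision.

H0: μ = 3.78; H1: μ ≠ 3.78 (one-sample t-test, two-sided).
t = (x̄ − μ₀)/(s/√n) = (2.46 − 3.78)/(0.89/√4) = -2.966
df = n − 1 = 3
Two-sided p-value ≈ 0.0592
Since p ≈ 0.0592 < α = 0.1, reject H0; the evidence is statistically significant.

t = -2.966; reject H0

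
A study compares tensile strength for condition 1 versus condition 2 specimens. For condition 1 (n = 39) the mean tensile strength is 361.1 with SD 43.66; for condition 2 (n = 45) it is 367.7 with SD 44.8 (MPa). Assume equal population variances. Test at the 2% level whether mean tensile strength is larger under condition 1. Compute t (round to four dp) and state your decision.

t = -0.6814; fail to reject H0

Let group 1 = condition 1, group 2 = condition 2. H0: μ_1 = μ_2; H1: μ_1 > μ_2 (two-sample pooled-variance t-test, right-tailed).
s_p² = [(39−1)·43.66² + (45−1)·44.8²]/(39+45−2) = 1960.31
t = (361.1 − 367.7)/√[1960.31·(1/39 + 1/45)] = -0.6814
df = n₁ + n₂ − 2 = 82
p-value = P(T ≥ -0.6814) ≈ 0.7512
Since p ≈ 0.7512 > α = 0.02, fail to reject H0; the evidence is not statistically significant.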